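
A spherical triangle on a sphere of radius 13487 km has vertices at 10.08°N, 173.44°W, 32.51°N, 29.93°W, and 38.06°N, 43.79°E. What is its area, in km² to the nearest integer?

Side lengths (central angles): a = 1.0269, b = 2.1052, c = 2.1815 rad; semiperimeter s = 2.6568.
By l'Huilier's theorem, tan(E/4) = √[tan(s/2) tan((s−a)/2) tan((s−b)/2) tan((s−c)/2)], giving spherical excess E = 1.9879 rad.
Area = E·R² = 1.9879 × (13487)² ≈ 361588287 km².

361588287 km²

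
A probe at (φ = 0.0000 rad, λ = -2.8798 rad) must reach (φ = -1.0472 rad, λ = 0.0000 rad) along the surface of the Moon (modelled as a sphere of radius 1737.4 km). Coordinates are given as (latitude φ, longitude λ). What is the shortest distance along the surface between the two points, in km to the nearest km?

3605 km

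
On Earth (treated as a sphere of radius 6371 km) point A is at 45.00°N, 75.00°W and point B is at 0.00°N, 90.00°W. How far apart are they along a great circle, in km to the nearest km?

5217 km

Let φ₁ = 0.7854 rad, φ₂ = 0.0000 rad, and Δλ = -0.2618 rad.
cos c = sin φ₁ sin φ₂ + cos φ₁ cos φ₂ cos Δλ = (0.7071)(0.0000) + (0.7071)(1.0000)(0.9659) = 0.68301,
so c = arccos(0.68301) = 0.81892 rad.
Distance = R·c = 6371 × 0.8189 ≈ 5217 km.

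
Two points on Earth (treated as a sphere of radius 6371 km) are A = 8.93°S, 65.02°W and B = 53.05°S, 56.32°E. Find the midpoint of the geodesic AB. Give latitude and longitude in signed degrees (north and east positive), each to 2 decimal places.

-48.37°, -27.77°

Central angle δ = 1.7567 rad. Interpolating on the sphere with fraction f = 0.5:
P = [sin((1−f)δ)·A + sin(fδ)·B] / sin δ = 0.7832·A + 0.7832·B in Cartesian coordinates,
giving P = (0.5878, -0.3095, -0.7474), i.e. latitude -48.37°, longitude -27.77°.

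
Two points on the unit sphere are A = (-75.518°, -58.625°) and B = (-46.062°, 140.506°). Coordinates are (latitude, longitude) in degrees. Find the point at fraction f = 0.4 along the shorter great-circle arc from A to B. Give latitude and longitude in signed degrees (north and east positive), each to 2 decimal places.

The central angle between A and B is δ = 1.0083 rad.
With f = 0.4, the slerp weights are sin((1−f)δ)/sin δ = 0.6723 and sin(fδ)/sin δ = 0.4640.
Weighted sum of the unit vectors: (0.6723)·(0.1302,-0.2135,-0.9682) + (0.4640)·(-0.5355,0.4413,-0.7201) = (-0.1609, 0.0612, -0.9851).
Converting back: φ = atan2(z, √(x²+y²)) = -80.09°, λ = atan2(y, x) = 159.18°.

-80.09°, 159.18°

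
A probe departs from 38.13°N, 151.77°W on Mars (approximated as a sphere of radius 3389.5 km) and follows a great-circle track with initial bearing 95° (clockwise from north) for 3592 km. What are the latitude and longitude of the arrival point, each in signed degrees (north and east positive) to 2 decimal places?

14.02°, -88.19°

Angular distance δ = d/R = 3592/3389.5 = 1.05974 rad; initial bearing θ = 1.6581 rad.
sin φ₂ = sin φ₁ cos δ + cos φ₁ sin δ cos θ = (0.6174)(0.4891) + (0.7866)(0.8722)(-0.0872) = 0.2422, so φ₂ = 14.02°.
Δλ = atan2(sin θ sin δ cos φ₁, cos δ − sin φ₁ sin φ₂) = atan2(0.6835, 0.3396) = 63.582°.
λ₂ = -151.770° + 63.582° = -88.19°.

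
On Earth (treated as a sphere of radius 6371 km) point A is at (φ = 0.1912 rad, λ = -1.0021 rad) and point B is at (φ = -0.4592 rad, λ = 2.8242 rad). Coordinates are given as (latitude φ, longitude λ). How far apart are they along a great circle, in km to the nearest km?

With latitudes φ₁ = 10.955°, φ₂ = -26.310° and longitude difference Δλ = -140.769°:
Haversine: a = sin²(Δφ/2) + cos φ₁ cos φ₂ sin²(Δλ/2) = 0.1021 + (0.9818)(0.8964)(0.8873) = 0.88297.
Central angle c = 2·arcsin(√a) = 2.44330 rad.
Distance = R·c = 6371 × 2.4433 ≈ 15566 km.

15566 km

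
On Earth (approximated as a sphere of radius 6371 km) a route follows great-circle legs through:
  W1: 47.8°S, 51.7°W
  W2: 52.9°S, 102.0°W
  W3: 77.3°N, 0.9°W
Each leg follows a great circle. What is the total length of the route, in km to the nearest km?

19492 km

Leg W1→W2: central angle 0.5554 rad, distance 3538.6 km.
Leg W2→W3: central angle 2.5041 rad, distance 15953.7 km.
Total: 3538.6 + 15953.7 ≈ 19492 km.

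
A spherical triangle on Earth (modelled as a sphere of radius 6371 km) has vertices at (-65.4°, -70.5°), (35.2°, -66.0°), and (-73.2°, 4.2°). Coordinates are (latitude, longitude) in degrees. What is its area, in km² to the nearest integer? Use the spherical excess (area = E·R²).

Side lengths (central angles): a = 2.0622, b = 0.4460, c = 1.7569 rad; semiperimeter s = 2.1325.
By l'Huilier's theorem, tan(E/4) = √[tan(s/2) tan((s−a)/2) tan((s−b)/2) tan((s−c)/2)], giving spherical excess E = 0.4644 rad.
Area = E·R² = 0.4644 × (6371)² ≈ 18850650 km².

18850650 km²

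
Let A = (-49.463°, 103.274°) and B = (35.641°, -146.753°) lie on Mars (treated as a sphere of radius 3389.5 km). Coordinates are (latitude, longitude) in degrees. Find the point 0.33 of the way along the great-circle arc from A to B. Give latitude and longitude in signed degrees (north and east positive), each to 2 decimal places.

The central angle between A and B is δ = 2.2437 rad.
With f = 0.33, the slerp weights are sin((1−f)δ)/sin δ = 1.2758 and sin(fδ)/sin δ = 0.8627.
Weighted sum of the unit vectors: (1.2758)·(-0.1492,0.6326,-0.7600) + (0.8627)·(-0.6797,-0.4456,0.5827) = (-0.7767, 0.4227, -0.4670).
Converting back: φ = atan2(z, √(x²+y²)) = -27.84°, λ = atan2(y, x) = 151.44°.

-27.84°, 151.44°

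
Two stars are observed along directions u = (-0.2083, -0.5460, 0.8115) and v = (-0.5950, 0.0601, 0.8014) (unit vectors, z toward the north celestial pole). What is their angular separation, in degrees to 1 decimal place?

u·v = 0.7415; |u| = 1.0000, |v| = 0.9999.
cos θ = (u·v)/(|u||v|) = 0.7415, so θ = 42.1°.

42.1°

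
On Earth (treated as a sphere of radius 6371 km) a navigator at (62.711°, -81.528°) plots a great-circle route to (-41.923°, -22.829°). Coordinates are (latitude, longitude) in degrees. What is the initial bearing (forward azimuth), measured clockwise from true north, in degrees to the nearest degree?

136°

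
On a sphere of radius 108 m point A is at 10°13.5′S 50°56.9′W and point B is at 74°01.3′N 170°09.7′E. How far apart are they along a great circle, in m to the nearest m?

211 m

Let φ₁ = -0.1785 rad, φ₂ = 1.2919 rad, and Δλ = -2.4241 rad.
Haversine: a = sin²(Δφ/2) + cos φ₁ cos φ₂ sin²(Δλ/2) = 0.4499 + (0.9841)(0.2753)(0.8767) = 0.68738.
Central angle c = 2·arcsin(√a) = 1.95494 rad.
Distance = R·c = 108 × 1.9549 ≈ 211 m.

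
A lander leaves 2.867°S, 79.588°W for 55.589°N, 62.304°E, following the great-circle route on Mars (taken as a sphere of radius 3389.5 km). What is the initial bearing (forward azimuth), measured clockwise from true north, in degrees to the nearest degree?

Δλ = 141.892° = 2.4765 rad.
y = sin Δλ · cos φ₂ = (0.6171)(0.5651) = 0.3488
x = cos φ₁ sin φ₂ − sin φ₁ cos φ₂ cos Δλ = (0.9987)(0.8250) − (-0.0500)(0.5651)(-0.7868) = 0.8017
θ = atan2(y, x) = 23.51°, so the bearing is 24°.

24°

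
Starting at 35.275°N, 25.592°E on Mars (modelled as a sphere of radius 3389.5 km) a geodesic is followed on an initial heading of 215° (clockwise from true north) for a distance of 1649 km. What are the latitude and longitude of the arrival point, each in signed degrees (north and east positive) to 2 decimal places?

Angular distance δ = d/R = 1649/3389.5 = 0.48650 rad; initial bearing θ = 3.7525 rad.
sin φ₂ = sin φ₁ cos δ + cos φ₁ sin δ cos θ = (0.5775)(0.8840) + (0.8164)(0.4675)(-0.8192) = 0.1978, so φ₂ = 11.41°.
Δλ = atan2(sin θ sin δ cos φ₁, cos δ − sin φ₁ sin φ₂) = atan2(-0.2189, 0.7697) = -15.877°.
λ₂ = 25.592° − 15.877° = 9.71°.

11.41°, 9.71°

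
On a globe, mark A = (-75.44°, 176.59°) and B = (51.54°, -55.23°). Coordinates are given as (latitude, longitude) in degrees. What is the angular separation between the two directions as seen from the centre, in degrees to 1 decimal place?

Let φ₁ = -1.3167 rad, φ₂ = 0.8995 rad, and Δλ = 2.2372 rad.
Haversine: a = sin²(Δφ/2) + cos φ₁ cos φ₂ sin²(Δλ/2) = 0.8008 + (0.2514)(0.6220)(0.8091) = 0.92727.
Central angle c = 2·arcsin(√a) = 2.59547 rad.
So the angular separation is 148.7°.

148.7°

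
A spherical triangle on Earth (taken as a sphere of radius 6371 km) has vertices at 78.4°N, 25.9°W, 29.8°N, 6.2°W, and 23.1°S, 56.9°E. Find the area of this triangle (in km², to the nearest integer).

30916749 km²

Side lengths (central angles): a = 1.4039, b = 1.9403, c = 0.8618 rad; semiperimeter s = 2.1030.
By l'Huilier's theorem, tan(E/4) = √[tan(s/2) tan((s−a)/2) tan((s−b)/2) tan((s−c)/2)], giving spherical excess E = 0.7617 rad.
Area = E·R² = 0.7617 × (6371)² ≈ 30916749 km².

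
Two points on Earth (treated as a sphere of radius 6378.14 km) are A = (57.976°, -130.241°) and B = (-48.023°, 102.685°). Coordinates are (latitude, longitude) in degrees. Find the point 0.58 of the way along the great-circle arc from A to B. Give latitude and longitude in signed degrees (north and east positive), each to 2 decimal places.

0.77°, 146.84°

Central angle δ = 2.5757 rad. Interpolating on the sphere with fraction f = 0.58:
P = [sin((1−f)δ)·A + sin(fδ)·B] / sin δ = 1.6464·A + 1.8595·B in Cartesian coordinates,
giving P = (-0.8371, 0.5469, 0.0135), i.e. latitude 0.77°, longitude 146.84°.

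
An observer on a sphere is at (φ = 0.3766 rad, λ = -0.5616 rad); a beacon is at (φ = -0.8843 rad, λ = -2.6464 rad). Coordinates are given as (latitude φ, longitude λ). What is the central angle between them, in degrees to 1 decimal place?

125.0°

With latitudes φ₁ = 21.578°, φ₂ = -50.667° and longitude difference Δλ = -119.450°:
Haversine: a = sin²(Δφ/2) + cos φ₁ cos φ₂ sin²(Δλ/2) = 0.3475 + (0.9299)(0.6338)(0.7458) = 0.78712.
Central angle c = 2·arcsin(√a) = 2.18248 rad.
So the angular separation is 125.0°.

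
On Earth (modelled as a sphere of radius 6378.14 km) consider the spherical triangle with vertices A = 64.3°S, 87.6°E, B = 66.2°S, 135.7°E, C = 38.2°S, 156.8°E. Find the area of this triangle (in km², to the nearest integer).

2524868 km²

Side lengths (central angles): a = 0.5322, b = 0.8254, c = 0.3443 rad; semiperimeter s = 0.8510.
By l'Huilier's theorem, tan(E/4) = √[tan(s/2) tan((s−a)/2) tan((s−b)/2) tan((s−c)/2)], giving spherical excess E = 0.0621 rad.
Area = E·R² = 0.0621 × (6378.14)² ≈ 2524868 km².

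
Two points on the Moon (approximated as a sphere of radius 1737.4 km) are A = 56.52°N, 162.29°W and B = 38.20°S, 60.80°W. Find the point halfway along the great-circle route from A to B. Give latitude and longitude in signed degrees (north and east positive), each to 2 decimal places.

Central angle δ = 2.2170 rad. Interpolating on the sphere with fraction f = 0.5:
P = [sin((1−f)δ)·A + sin(fδ)·B] / sin δ = 1.1211·A + 1.1211·B in Cartesian coordinates,
giving P = (-0.1593, -0.9572, 0.2418), i.e. latitude 13.99°, longitude -99.45°.

13.99°, -99.45°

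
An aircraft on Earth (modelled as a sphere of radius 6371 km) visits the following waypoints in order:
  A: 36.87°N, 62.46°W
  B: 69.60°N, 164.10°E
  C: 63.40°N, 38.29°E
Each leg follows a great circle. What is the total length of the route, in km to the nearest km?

Leg A→B: central angle 1.1911 rad, distance 7588.6 km.
Leg B→C: central angle 0.7276 rad, distance 4635.7 km.
Total: 7588.6 + 4635.7 ≈ 12224 km.

12224 km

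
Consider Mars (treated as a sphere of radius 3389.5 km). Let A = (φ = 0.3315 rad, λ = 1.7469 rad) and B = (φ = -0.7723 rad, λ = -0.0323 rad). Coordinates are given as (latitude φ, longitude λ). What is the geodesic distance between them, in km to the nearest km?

6599 km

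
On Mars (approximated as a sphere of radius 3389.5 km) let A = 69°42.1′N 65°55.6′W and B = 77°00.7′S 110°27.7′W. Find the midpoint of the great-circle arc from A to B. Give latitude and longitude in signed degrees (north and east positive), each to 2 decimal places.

Central angle δ = 2.6028 rad. Interpolating on the sphere with fraction f = 0.5:
P = [sin((1−f)δ)·A + sin(fδ)·B] / sin δ = 1.8786·A + 1.8786·B in Cartesian coordinates,
giving P = (0.1182, -0.9906, -0.0686), i.e. latitude -3.93°, longitude -83.19°.

-3.93°, -83.19°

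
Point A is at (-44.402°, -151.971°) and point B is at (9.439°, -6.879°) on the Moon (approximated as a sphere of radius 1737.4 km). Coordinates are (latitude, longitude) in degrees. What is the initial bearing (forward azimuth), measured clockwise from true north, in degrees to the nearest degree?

Δλ = 145.092° = 2.5323 rad.
y = sin Δλ · cos φ₂ = (0.5723)(0.9865) = 0.5645
x = cos φ₁ sin φ₂ − sin φ₁ cos φ₂ cos Δλ = (0.7144)(0.1640) − (-0.6997)(0.9865)(-0.8201) = -0.4489
θ = atan2(y, x) = 128.49°, so the bearing is 128°.

128°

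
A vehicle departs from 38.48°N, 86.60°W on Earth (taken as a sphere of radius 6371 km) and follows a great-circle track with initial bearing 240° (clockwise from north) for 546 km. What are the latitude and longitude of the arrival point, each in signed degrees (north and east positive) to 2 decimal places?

35.91°, -91.85°

Angular distance δ = d/R = 546/6371 = 0.08570 rad; initial bearing θ = 4.1888 rad.
sin φ₂ = sin φ₁ cos δ + cos φ₁ sin δ cos θ = (0.6222)(0.9963) + (0.7828)(0.0856)(-0.5000) = 0.5865, so φ₂ = 35.91°.
Δλ = atan2(sin θ sin δ cos φ₁, cos δ − sin φ₁ sin φ₂) = atan2(-0.0580, 0.6314) = -5.251°.
λ₂ = -86.600° − 5.251° = -91.85°.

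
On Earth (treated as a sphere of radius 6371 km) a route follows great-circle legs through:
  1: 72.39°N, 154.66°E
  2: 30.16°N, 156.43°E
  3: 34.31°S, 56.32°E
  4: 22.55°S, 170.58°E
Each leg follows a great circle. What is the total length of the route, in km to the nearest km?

28014 km

Leg 1→2: central angle 0.7372 rad, distance 4696.9 km.
Leg 2→3: central angle 1.9917 rad, distance 12689.0 km.
Leg 3→4: central angle 1.6682 rad, distance 10628.3 km.
Total: 4696.9 + 12689.0 + 10628.3 ≈ 28014 km.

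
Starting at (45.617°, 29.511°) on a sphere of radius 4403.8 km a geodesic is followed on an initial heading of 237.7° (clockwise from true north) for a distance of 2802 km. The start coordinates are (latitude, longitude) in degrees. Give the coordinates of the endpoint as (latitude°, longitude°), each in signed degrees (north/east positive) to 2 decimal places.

20.66°, -2.95°

Angular distance δ = d/R = 2802/4403.8 = 0.63627 rad; initial bearing θ = 4.1486 rad.
sin φ₂ = sin φ₁ cos δ + cos φ₁ sin δ cos θ = (0.7147)(0.8043) + (0.6995)(0.5942)(-0.5344) = 0.3527, so φ₂ = 20.66°.
Δλ = atan2(sin θ sin δ cos φ₁, cos δ − sin φ₁ sin φ₂) = atan2(-0.3513, 0.5522) = -32.463°.
λ₂ = 29.511° − 32.463° = -2.95°.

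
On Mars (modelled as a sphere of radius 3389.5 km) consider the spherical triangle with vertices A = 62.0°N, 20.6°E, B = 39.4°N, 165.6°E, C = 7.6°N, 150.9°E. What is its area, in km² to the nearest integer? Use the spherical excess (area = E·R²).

4403053 km²

Side lengths (central angles): a = 0.6009, b = 1.7561, c = 1.3044 rad; semiperimeter s = 1.8307.
By l'Huilier's theorem, tan(E/4) = √[tan(s/2) tan((s−a)/2) tan((s−b)/2) tan((s−c)/2)], giving spherical excess E = 0.3833 rad.
Area = E·R² = 0.3833 × (3389.5)² ≈ 4403053 km².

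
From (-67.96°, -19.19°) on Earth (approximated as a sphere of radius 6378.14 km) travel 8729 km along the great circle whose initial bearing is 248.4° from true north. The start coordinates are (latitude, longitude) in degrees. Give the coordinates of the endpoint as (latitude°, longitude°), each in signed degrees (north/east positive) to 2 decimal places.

Angular distance δ = d/R = 8729/6378.14 = 1.36858 rad; initial bearing θ = 4.3354 rad.
sin φ₂ = sin φ₁ cos δ + cos φ₁ sin δ cos θ = (-0.9269)(0.2008) + (0.3753)(0.9796)(-0.3681) = -0.3215, so φ₂ = -18.75°.
Δλ = atan2(sin θ sin δ cos φ₁, cos δ − sin φ₁ sin φ₂) = atan2(-0.3418, -0.0972) = -105.868°.
λ₂ = -19.190° − 105.868° = -125.06°.

-18.75°, -125.06°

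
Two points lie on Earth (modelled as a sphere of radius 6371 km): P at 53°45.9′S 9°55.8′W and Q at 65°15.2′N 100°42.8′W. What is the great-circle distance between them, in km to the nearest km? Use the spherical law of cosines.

In radians: φ₁ = -0.9384, φ₂ = 1.1389, Δλ = -90.783° = -1.5845 rad.
cos c = sin φ₁ sin φ₂ + cos φ₁ cos φ₂ cos Δλ = (-0.8066)(0.9082) + (0.5911)(0.4186)(-0.0137) = -0.73591,
so c = arccos(-0.73591) = 2.39781 rad.
Distance = R·c = 6371 × 2.3978 ≈ 15276 km.

15276 km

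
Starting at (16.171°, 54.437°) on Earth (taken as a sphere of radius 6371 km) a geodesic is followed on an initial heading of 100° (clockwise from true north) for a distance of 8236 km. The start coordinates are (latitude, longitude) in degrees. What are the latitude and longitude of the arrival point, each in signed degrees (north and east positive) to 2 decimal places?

Angular distance δ = d/R = 8236/6371 = 1.29273 rad; initial bearing θ = 1.7453 rad.
sin φ₂ = sin φ₁ cos δ + cos φ₁ sin δ cos θ = (0.2785)(0.2745) + (0.9604)(0.9616)(-0.1736) = -0.0839, so φ₂ = -4.81°.
Δλ = atan2(sin θ sin δ cos φ₁, cos δ − sin φ₁ sin φ₂) = atan2(0.9095, 0.2979) = 71.866°.
λ₂ = 54.437° + 71.866° = 126.30°.

-4.81°, 126.30°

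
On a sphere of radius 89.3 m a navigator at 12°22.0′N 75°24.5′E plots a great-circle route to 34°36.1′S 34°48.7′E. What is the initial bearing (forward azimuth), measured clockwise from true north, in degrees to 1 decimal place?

Δλ = -40.597° = -0.7085 rad.
y = sin Δλ · cos φ₂ = (-0.6507)(0.8231) = -0.5356
x = cos φ₁ sin φ₂ − sin φ₁ cos φ₂ cos Δλ = (0.9768)(-0.5679) − (0.2142)(0.8231)(0.7593) = -0.6885
θ = atan2(y, x) = -142.12°; adding 360° gives 217.9°.

217.9°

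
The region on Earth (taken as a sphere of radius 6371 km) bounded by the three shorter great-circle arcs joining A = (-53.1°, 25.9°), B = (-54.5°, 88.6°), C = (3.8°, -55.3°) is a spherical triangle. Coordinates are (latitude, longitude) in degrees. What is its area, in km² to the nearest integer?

11447919 km²

Side lengths (central angles): a = 2.1201, b = 1.5321, c = 0.6250 rad; semiperimeter s = 2.1386.
By l'Huilier's theorem, tan(E/4) = √[tan(s/2) tan((s−a)/2) tan((s−b)/2) tan((s−c)/2)], giving spherical excess E = 0.2820 rad.
Area = E·R² = 0.2820 × (6371)² ≈ 11447919 km².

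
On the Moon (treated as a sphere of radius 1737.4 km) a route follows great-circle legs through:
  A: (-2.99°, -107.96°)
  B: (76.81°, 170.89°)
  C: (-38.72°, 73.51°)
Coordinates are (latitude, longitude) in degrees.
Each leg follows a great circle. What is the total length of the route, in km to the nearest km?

Leg A→B: central angle 1.5865 rad, distance 2756.4 km.
Leg B→C: central angle 2.2548 rad, distance 3917.4 km.
Total: 2756.4 + 3917.4 ≈ 6674 km.

6674 km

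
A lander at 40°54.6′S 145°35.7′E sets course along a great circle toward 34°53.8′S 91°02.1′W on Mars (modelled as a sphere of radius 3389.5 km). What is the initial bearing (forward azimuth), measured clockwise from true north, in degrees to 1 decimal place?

136.7°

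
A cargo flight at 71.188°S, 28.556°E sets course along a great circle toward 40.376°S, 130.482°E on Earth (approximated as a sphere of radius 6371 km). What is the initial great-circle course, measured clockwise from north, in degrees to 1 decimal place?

115.6°

With φ₁ = -1.2425, φ₂ = -0.7047, Δλ = 1.7789 rad, the forward-azimuth formula gives
θ = atan2( sin Δλ cos φ₂ , cos φ₁ sin φ₂ − sin φ₁ cos φ₂ cos Δλ ) = atan2(0.7454, -0.3579) = 115.65°.
So the initial bearing is 115.6°.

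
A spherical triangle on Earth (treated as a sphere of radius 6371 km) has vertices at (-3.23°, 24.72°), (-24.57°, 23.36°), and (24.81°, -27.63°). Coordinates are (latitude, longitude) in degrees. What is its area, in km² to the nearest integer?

Side lengths (central angles): a = 1.2184, b = 1.0123, c = 0.3732 rad; semiperimeter s = 1.3019.
By l'Huilier's theorem, tan(E/4) = √[tan(s/2) tan((s−a)/2) tan((s−b)/2) tan((s−c)/2)], giving spherical excess E = 0.1927 rad.
Area = E·R² = 0.1927 × (6371)² ≈ 7822579 km².

7822579 km²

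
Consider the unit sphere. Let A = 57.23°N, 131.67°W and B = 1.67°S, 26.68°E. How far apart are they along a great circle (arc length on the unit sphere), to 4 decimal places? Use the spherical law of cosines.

With latitudes φ₁ = 57.230°, φ₂ = -1.670° and longitude difference Δλ = 158.350°:
cos c = sin φ₁ sin φ₂ + cos φ₁ cos φ₂ cos Δλ = (0.8409)(-0.0291) + (0.5413)(0.9996)(-0.9295) = -0.52738,
so c = arccos(-0.52738) = 2.12630 rad.
On the unit sphere the arc length equals the central angle: 2.1263.

2.1263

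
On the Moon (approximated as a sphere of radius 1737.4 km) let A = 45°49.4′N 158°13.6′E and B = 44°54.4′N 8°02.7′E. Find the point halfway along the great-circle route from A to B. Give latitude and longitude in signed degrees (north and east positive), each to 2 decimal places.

Central angle δ = 1.4926 rad. Interpolating on the sphere with fraction f = 0.5:
P = [sin((1−f)δ)·A + sin(fδ)·B] / sin δ = 0.6810·A + 0.6810·B in Cartesian coordinates,
giving P = (0.0369, 0.2435, 0.9692), i.e. latitude 75.74°, longitude 81.39°.

75.74°, 81.39°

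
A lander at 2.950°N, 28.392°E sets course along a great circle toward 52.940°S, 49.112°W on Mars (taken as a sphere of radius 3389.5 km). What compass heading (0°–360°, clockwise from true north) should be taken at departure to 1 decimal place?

216.2°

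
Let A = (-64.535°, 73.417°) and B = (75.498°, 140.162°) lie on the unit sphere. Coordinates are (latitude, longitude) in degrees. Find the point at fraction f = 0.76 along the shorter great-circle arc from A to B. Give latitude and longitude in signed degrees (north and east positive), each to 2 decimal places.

Central angle δ = 2.5527 rad. Interpolating on the sphere with fraction f = 0.76:
P = [sin((1−f)δ)·A + sin(fδ)·B] / sin δ = 1.0353·A + 1.6791·B in Cartesian coordinates,
giving P = (-0.1958, 0.6960, 0.6908), i.e. latitude 43.70°, longitude 105.71°.

43.70°, 105.71°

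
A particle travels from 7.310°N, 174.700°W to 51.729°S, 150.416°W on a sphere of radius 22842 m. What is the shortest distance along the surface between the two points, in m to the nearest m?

24959 m

In radians: φ₁ = 0.1276, φ₂ = -0.9028, Δλ = 24.284° = 0.4238 rad.
Haversine: a = sin²(Δφ/2) + cos φ₁ cos φ₂ sin²(Δλ/2) = 0.2428 + (0.9919)(0.6194)(0.0442) = 0.26995.
Central angle c = 2·arcsin(√a) = 1.09269 rad.
Distance = R·c = 22842 × 1.0927 ≈ 24959 m.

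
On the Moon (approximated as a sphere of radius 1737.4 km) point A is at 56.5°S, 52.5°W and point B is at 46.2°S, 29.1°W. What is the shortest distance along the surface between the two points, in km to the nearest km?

Let φ₁ = -0.9861 rad, φ₂ = -0.8063 rad, and Δλ = 0.4084 rad.
Haversine: a = sin²(Δφ/2) + cos φ₁ cos φ₂ sin²(Δλ/2) = 0.0081 + (0.5519)(0.6921)(0.0411) = 0.02377.
Central angle c = 2·arcsin(√a) = 0.30957 rad.
Distance = R·c = 1737.4 × 0.3096 ≈ 538 km.

538 km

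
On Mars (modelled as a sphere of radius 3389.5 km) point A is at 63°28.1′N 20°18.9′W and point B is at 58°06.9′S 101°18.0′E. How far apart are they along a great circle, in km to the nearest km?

Let φ₁ = 1.1077 rad, φ₂ = -1.0143 rad, and Δλ = 2.1226 rad.
Haversine: a = sin²(Δφ/2) + cos φ₁ cos φ₂ sin²(Δλ/2) = 0.7619 + (0.4467)(0.5282)(0.7621) = 0.94169.
Central angle c = 2·arcsin(√a) = 2.65381 rad.
Distance = R·c = 3389.5 × 2.6538 ≈ 8995 km.

8995 km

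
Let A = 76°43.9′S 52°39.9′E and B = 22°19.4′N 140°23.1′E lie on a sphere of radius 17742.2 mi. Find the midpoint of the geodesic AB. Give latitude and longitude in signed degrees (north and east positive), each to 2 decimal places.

The central angle between A and B is δ = 1.9404 rad.
With f = 0.5, the slerp weights are sin((1−f)δ)/sin δ = 0.8847 and sin(fδ)/sin δ = 0.8847.
Weighted sum of the unit vectors: (0.8847)·(0.1392,0.1825,-0.9733) + (0.8847)·(-0.7126,0.5898,0.3798) = (-0.5073, 0.6833, -0.5251).
Converting back: φ = atan2(z, √(x²+y²)) = -31.67°, λ = atan2(y, x) = 126.59°.

-31.67°, 126.59°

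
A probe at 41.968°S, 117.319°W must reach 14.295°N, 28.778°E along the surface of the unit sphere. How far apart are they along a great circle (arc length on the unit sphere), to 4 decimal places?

In radians: φ₁ = -0.7325, φ₂ = 0.2495, Δλ = 146.097° = 2.5499 rad.
Haversine: a = sin²(Δφ/2) + cos φ₁ cos φ₂ sin²(Δλ/2) = 0.2223 + (0.7435)(0.9690)(0.9150) = 0.88156.
Central angle c = 2·arcsin(√a) = 2.43892 rad.
On the unit sphere the arc length equals the central angle: 2.4389.

2.4389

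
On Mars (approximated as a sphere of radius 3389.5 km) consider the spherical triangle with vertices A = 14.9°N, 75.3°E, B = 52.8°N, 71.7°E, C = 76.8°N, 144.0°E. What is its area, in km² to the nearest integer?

1295175 km²

Side lengths (central angles): a = 0.6138, b = 1.2340, c = 0.6634 rad; semiperimeter s = 1.2556.
By l'Huilier's theorem, tan(E/4) = √[tan(s/2) tan((s−a)/2) tan((s−b)/2) tan((s−c)/2)], giving spherical excess E = 0.1127 rad.
Area = E·R² = 0.1127 × (3389.5)² ≈ 1295175 km².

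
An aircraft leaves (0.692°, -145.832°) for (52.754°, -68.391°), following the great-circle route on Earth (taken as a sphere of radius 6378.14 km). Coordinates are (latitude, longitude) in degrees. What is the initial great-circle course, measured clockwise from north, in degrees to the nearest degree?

With φ₁ = 0.0121, φ₂ = 0.9207, Δλ = 1.3516 rad, the forward-azimuth formula gives
θ = atan2( sin Δλ cos φ₂ , cos φ₁ sin φ₂ − sin φ₁ cos φ₂ cos Δλ ) = atan2(0.5908, 0.7944) = 36.64°.
So the initial bearing is 37°.

37°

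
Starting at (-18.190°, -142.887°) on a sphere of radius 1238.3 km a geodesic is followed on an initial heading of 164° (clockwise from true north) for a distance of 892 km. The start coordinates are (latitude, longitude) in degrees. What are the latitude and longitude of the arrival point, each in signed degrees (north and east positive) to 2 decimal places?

Angular distance δ = d/R = 892/1238.3 = 0.72034 rad; initial bearing θ = 2.8623 rad.
sin φ₂ = sin φ₁ cos δ + cos φ₁ sin δ cos θ = (-0.3122)(0.7516) + (0.9500)(0.6596)(-0.9613) = -0.8370, so φ₂ = -56.83°.
Δλ = atan2(sin θ sin δ cos φ₁, cos δ − sin φ₁ sin φ₂) = atan2(0.1727, 0.4903) = 19.408°.
λ₂ = -142.887° + 19.408° = -123.48°.

-56.83°, -123.48°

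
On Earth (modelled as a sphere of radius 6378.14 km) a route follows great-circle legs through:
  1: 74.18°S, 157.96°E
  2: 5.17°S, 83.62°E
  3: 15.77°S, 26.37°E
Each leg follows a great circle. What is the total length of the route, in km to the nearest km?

Leg 1→2: central angle 1.4101 rad, distance 8993.9 km.
Leg 2→3: central angle 0.9968 rad, distance 6357.8 km.
Total: 8993.9 + 6357.8 ≈ 15352 km.

15352 km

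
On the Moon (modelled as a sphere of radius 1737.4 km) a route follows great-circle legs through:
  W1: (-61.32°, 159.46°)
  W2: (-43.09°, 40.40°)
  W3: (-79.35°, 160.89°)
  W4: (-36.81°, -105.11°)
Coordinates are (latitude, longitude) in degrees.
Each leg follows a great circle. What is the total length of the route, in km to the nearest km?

Leg W1→W2: central angle 1.1273 rad, distance 1958.6 km.
Leg W2→W3: central angle 0.9237 rad, distance 1604.8 km.
Leg W3→W4: central angle 0.9539 rad, distance 1657.3 km.
Total: 1958.6 + 1604.8 + 1657.3 ≈ 5221 km.

5221 km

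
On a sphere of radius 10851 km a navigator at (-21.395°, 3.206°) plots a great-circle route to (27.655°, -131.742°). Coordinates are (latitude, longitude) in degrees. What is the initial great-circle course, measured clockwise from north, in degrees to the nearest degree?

Δλ = -134.948° = -2.3553 rad.
y = sin Δλ · cos φ₂ = (-0.7077)(0.8858) = -0.6269
x = cos φ₁ sin φ₂ − sin φ₁ cos φ₂ cos Δλ = (0.9311)(0.4641) − (-0.3648)(0.8858)(-0.7065) = 0.2039
θ = atan2(y, x) = -71.98°; adding 360° gives 288°.

288°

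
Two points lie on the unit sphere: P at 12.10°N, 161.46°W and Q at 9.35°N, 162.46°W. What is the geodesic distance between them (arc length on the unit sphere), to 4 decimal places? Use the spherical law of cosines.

With latitudes φ₁ = 12.100°, φ₂ = 9.350° and longitude difference Δλ = -1.000°:
cos c = sin φ₁ sin φ₂ + cos φ₁ cos φ₂ cos Δλ = (0.2096)(0.1625) + (0.9778)(0.9867)(0.9998) = 0.99870,
so c = arccos(0.99870) = 0.05097 rad.
On the unit sphere the arc length equals the central angle: 0.0510.

0.0510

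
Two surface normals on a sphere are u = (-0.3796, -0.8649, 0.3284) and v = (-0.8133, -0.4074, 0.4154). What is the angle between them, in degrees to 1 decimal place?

37.1°

u·v = 0.7975; |u| = 1.0000, |v| = 1.0000.
cos θ = (u·v)/(|u||v|) = 0.7975, so θ = 37.1°.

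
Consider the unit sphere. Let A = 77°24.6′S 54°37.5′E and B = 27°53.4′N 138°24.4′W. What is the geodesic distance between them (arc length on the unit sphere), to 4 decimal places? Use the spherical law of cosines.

2.2708

Let φ₁ = -1.3511 rad, φ₂ = 0.4868 rad, and Δλ = 2.9141 rad.
cos c = sin φ₁ sin φ₂ + cos φ₁ cos φ₂ cos Δλ = (-0.9760)(0.4678) + (0.2180)(0.8838)(-0.9742) = -0.64422,
so c = arccos(-0.64422) = 2.27080 rad.
On the unit sphere the arc length equals the central angle: 2.2708.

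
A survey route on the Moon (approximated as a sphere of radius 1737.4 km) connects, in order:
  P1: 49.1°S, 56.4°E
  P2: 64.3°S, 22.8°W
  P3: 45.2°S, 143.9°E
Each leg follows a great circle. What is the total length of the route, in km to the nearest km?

3419 km

Leg P1→P2: central angle 0.7462 rad, distance 1296.4 km.
Leg P2→P3: central angle 1.2217 rad, distance 2122.7 km.
Total: 1296.4 + 2122.7 ≈ 3419 km.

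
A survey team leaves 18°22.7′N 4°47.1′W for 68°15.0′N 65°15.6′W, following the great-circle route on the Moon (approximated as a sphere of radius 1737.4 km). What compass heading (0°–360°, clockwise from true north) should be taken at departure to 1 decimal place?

Δλ = -60.475° = -1.0555 rad.
y = sin Δλ · cos φ₂ = (-0.8701)(0.3706) = -0.3224
x = cos φ₁ sin φ₂ − sin φ₁ cos φ₂ cos Δλ = (0.9490)(0.9288) − (0.3153)(0.3706)(0.4928) = 0.8239
θ = atan2(y, x) = -21.37°; adding 360° gives 338.6°.

338.6°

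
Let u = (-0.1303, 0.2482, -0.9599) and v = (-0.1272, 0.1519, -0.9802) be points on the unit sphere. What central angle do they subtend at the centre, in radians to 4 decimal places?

u·v = 0.9952; |u| = 1.0000, |v| = 1.0000.
cos θ = (u·v)/(|u||v|) = 0.9952, so θ = 0.0985 rad.

0.0985 rad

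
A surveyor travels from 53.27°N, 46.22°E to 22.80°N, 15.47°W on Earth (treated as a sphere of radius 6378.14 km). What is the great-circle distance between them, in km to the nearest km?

In radians: φ₁ = 0.9297, φ₂ = 0.3979, Δλ = -61.690° = -1.0767 rad.
cos c = sin φ₁ sin φ₂ + cos φ₁ cos φ₂ cos Δλ = (0.8015)(0.3875) + (0.5980)(0.9219)(0.4742) = 0.57204,
so c = arccos(0.57204) = 0.96181 rad.
Distance = R·c = 6378.14 × 0.9618 ≈ 6135 km.

6135 km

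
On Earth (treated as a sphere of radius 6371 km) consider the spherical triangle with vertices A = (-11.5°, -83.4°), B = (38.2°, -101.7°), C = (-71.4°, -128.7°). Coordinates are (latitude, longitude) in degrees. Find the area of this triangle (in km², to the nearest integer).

Side lengths (central angles): a = 1.9420, b = 1.1497, c = 0.9175 rad; semiperimeter s = 2.0046.
By l'Huilier's theorem, tan(E/4) = √[tan(s/2) tan((s−a)/2) tan((s−b)/2) tan((s−c)/2)], giving spherical excess E = 0.4623 rad.
Area = E·R² = 0.4623 × (6371)² ≈ 18764340 km².

18764340 km²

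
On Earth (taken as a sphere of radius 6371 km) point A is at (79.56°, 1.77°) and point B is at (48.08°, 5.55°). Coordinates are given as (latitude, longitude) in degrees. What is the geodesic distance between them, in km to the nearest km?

3504 km

With latitudes φ₁ = 79.560°, φ₂ = 48.080° and longitude difference Δλ = 3.780°:
cos c = sin φ₁ sin φ₂ + cos φ₁ cos φ₂ cos Δλ = (0.9834)(0.7441) + (0.1812)(0.6681)(0.9978) = 0.85256,
so c = arccos(0.85256) = 0.54993 rad.
Distance = R·c = 6371 × 0.5499 ≈ 3504 km.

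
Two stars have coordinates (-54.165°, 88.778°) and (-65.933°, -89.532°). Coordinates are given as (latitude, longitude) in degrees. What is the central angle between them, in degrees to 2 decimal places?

59.90°

Let φ₁ = -0.9454 rad, φ₂ = -1.1507 rad, and Δλ = -3.1121 rad.
Haversine: a = sin²(Δφ/2) + cos φ₁ cos φ₂ sin²(Δλ/2) = 0.0105 + (0.5855)(0.4078)(0.9998) = 0.24921.
Central angle c = 2·arcsin(√a) = 1.04537 rad.
So the angular separation is 59.90°.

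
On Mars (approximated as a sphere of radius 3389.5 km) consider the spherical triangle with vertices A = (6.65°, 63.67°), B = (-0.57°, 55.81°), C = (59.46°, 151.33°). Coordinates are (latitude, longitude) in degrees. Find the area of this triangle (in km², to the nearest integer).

Side lengths (central angles): a = 1.6283, b = 1.4502, c = 0.1861 rad; semiperimeter s = 1.6322.
By l'Huilier's theorem, tan(E/4) = √[tan(s/2) tan((s−a)/2) tan((s−b)/2) tan((s−c)/2)], giving spherical excess E = 0.0522 rad.
Area = E·R² = 0.0522 × (3389.5)² ≈ 599650 km².

599650 km²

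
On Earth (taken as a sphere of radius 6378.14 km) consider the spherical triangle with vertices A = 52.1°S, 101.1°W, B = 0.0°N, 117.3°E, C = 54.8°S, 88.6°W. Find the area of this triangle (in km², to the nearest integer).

9250541 km²

Side lengths (central angles): a = 2.1159, b = 0.1380, c = 2.0731 rad; semiperimeter s = 2.1635.
By l'Huilier's theorem, tan(E/4) = √[tan(s/2) tan((s−a)/2) tan((s−b)/2) tan((s−c)/2)], giving spherical excess E = 0.2274 rad.
Area = E·R² = 0.2274 × (6378.14)² ≈ 9250541 km².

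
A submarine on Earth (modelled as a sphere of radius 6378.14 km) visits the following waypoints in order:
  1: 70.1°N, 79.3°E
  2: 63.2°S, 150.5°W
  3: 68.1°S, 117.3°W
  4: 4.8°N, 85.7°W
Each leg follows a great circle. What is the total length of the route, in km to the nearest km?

Leg 1→2: central angle 2.7886 rad, distance 17786.1 km.
Leg 2→3: central angle 0.2501 rad, distance 1595.0 km.
Leg 3→4: central angle 1.3295 rad, distance 8479.9 km.
Total: 17786.1 + 1595.0 + 8479.9 ≈ 27861 km.

27861 km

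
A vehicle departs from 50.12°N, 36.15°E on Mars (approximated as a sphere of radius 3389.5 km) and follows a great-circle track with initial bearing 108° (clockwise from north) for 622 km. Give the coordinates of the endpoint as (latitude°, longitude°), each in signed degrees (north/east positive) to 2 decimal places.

45.92°, 50.60°

Angular distance δ = d/R = 622/3389.5 = 0.18351 rad; initial bearing θ = 1.8850 rad.
sin φ₂ = sin φ₁ cos δ + cos φ₁ sin δ cos θ = (0.7674)(0.9832) + (0.6412)(0.1825)(-0.3090) = 0.7183, so φ₂ = 45.92°.
Δλ = atan2(sin θ sin δ cos φ₁, cos δ − sin φ₁ sin φ₂) = atan2(0.1113, 0.4320) = 14.446°.
λ₂ = 36.150° + 14.446° = 50.60°.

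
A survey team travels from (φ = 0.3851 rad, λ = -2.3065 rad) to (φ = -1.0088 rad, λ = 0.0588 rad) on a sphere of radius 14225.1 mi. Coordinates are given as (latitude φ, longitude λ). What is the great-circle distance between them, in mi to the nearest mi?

32794 mi

With latitudes φ₁ = 22.065°, φ₂ = -57.800° and longitude difference Δλ = 135.522°:
Haversine: a = sin²(Δφ/2) + cos φ₁ cos φ₂ sin²(Δλ/2) = 0.4120 + (0.9268)(0.5329)(0.8568) = 0.83512.
Central angle c = 2·arcsin(√a) = 2.30533 rad.
Distance = R·c = 14225.1 × 2.3053 ≈ 32794 mi.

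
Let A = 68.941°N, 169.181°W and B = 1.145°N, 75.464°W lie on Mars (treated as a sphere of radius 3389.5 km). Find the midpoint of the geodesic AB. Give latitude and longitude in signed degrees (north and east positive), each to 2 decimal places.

The central angle between A and B is δ = 1.5754 rad.
With f = 0.5, the slerp weights are sin((1−f)δ)/sin δ = 0.7088 and sin(fδ)/sin δ = 0.7088.
Weighted sum of the unit vectors: (0.7088)·(-0.3529,-0.0674,0.9332) + (0.7088)·(0.2509,-0.9678,0.0200) = (-0.0723, -0.7337, 0.6756).
Converting back: φ = atan2(z, √(x²+y²)) = 42.50°, λ = atan2(y, x) = -95.63°.

42.50°, -95.63°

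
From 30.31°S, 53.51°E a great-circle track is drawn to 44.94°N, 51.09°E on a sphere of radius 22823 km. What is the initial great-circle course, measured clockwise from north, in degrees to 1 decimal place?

Δλ = -2.420° = -0.0422 rad.
y = sin Δλ · cos φ₂ = (-0.0422)(0.7078) = -0.0299
x = cos φ₁ sin φ₂ − sin φ₁ cos φ₂ cos Δλ = (0.8633)(0.7064) − (-0.5047)(0.7078)(0.9991) = 0.9667
θ = atan2(y, x) = -1.77°; adding 360° gives 358.2°.

358.2°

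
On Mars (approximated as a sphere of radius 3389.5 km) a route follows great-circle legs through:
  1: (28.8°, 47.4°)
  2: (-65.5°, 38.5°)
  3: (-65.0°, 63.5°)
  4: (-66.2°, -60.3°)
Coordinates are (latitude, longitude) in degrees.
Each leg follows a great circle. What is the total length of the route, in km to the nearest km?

Leg 1→2: central angle 1.6502 rad, distance 5593.5 km.
Leg 2→3: central angle 0.1817 rad, distance 615.8 km.
Leg 3→4: central angle 0.7461 rad, distance 2528.8 km.
Total: 5593.5 + 615.8 + 2528.8 ≈ 8738 km.

8738 km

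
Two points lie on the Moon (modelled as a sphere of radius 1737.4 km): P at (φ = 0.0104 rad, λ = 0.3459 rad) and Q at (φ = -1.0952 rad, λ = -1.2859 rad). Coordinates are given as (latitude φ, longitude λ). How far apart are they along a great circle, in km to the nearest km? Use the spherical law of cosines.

With latitudes φ₁ = 0.596°, φ₂ = -62.750° and longitude difference Δλ = -93.495°:
cos c = sin φ₁ sin φ₂ + cos φ₁ cos φ₂ cos Δλ = (0.0104)(-0.8890) + (0.9999)(0.4579)(-0.0610) = -0.03716,
so c = arccos(-0.03716) = 1.60796 rad.
Distance = R·c = 1737.4 × 1.6080 ≈ 2794 km.

2794 km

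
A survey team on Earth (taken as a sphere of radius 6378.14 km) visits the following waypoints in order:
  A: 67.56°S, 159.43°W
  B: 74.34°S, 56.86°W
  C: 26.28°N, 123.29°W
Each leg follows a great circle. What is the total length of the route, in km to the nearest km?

15481 km

Leg A→B: central angle 0.5205 rad, distance 3320.1 km.
Leg B→C: central angle 1.9066 rad, distance 12160.7 km.
Total: 3320.1 + 12160.7 ≈ 15481 km.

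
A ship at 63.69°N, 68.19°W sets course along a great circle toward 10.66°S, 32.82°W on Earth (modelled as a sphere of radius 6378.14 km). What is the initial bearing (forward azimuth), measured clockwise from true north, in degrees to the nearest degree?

With φ₁ = 1.1116, φ₂ = -0.1861, Δλ = 0.6173 rad, the forward-azimuth formula gives
θ = atan2( sin Δλ cos φ₂ , cos φ₁ sin φ₂ − sin φ₁ cos φ₂ cos Δλ ) = atan2(0.5689, -0.8003) = 144.60°.
So the initial bearing is 145°.

145°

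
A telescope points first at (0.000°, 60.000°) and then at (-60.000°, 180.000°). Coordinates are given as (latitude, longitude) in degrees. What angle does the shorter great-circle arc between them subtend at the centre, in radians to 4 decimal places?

Let φ₁ = 0.0000 rad, φ₂ = -1.0472 rad, and Δλ = 2.0944 rad.
Haversine: a = sin²(Δφ/2) + cos φ₁ cos φ₂ sin²(Δλ/2) = 0.2500 + (1.0000)(0.5000)(0.7500) = 0.62500.
Central angle c = 2·arcsin(√a) = 1.82348 rad.
So the angular separation is 1.8235 rad.

1.8235 rad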